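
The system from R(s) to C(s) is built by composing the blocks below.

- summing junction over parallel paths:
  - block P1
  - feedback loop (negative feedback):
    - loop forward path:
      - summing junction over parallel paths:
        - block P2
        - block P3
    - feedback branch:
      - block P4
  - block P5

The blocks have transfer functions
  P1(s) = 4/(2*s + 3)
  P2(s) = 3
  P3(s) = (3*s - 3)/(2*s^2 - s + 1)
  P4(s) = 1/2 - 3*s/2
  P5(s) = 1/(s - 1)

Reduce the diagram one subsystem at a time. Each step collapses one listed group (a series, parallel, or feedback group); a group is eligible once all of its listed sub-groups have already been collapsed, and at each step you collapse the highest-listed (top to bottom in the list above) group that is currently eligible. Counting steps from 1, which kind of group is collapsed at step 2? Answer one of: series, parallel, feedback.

(1) sum the parallel branches P2, P3
(2) close the feedback loop around (P2+P3), P4
(3) reduce the parallel group P1, [(P2+P3)/(1+(P2+P3)*P4)], P5
So the answer for step 2 is feedback.

Therefore the answer is feedback.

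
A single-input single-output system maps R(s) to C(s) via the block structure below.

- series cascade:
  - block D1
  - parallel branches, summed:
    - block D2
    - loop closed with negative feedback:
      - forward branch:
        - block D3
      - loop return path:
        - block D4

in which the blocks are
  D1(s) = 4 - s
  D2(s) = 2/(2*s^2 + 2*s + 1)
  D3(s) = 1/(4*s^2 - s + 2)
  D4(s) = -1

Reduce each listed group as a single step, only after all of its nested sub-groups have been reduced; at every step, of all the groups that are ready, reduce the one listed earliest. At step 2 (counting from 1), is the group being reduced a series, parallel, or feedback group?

The answer is parallel.

Reasoning:
Step 1 - close the feedback loop around D3, D4
Step 2 - parallel reduction of D2, [D3/(1+D3*D4)]
Step 3 - series reduction of D1, (D2+[D3/(1+D3*D4)])
At step 2 the group reduced is parallel.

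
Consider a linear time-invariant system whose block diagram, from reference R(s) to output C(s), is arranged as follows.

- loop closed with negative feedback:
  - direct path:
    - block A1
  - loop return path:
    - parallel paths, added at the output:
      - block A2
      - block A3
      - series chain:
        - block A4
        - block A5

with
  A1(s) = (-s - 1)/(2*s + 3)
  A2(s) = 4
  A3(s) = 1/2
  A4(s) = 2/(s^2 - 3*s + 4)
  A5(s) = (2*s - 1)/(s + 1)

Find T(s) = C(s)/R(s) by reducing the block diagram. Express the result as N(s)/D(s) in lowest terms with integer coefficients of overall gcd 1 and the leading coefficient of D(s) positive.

The answer is (2*s^3 - 4*s^2 + 2*s + 8)/(5*s^3 - 12*s^2 + 19*s + 8).

Reasoning:
Step 1: cascade A4, A5: (4*s - 2)/(s^3 - 2*s^2 + s + 4)
Step 2: parallel reduction of A2, A3, (A4*A5): (9*s^3 - 18*s^2 + 17*s + 32)/(2*s^3 - 4*s^2 + 2*s + 8)
Step 3: reduce the feedback loop with forward A1 and return (A2+A3+(A4*A5)): this yields T(s), and no further normalization is needed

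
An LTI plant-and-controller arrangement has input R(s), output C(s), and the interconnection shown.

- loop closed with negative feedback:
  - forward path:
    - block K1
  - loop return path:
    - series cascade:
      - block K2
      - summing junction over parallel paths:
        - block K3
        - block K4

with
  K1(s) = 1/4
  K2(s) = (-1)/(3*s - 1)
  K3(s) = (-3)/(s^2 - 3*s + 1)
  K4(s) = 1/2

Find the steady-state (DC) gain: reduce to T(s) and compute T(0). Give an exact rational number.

Step 1 - sum the parallel branches K3, K4 -> (s^2 - 3*s - 5)/(2*s^2 - 6*s + 2)
Step 2 - series reduction of K2, (K3+K4) -> (-s^2 + 3*s + 5)/(6*s^3 - 20*s^2 + 12*s - 2)
Step 3 - reduce the feedback loop with forward K1 and return (K2*(K3+K4)) -> (6*s^3 - 20*s^2 + 12*s - 2)/(24*s^3 - 81*s^2 + 51*s - 3)
Evaluating the step-3 result (the overall T(s)) at s = 0 gives T(0) = -2/(-3) = 2/3.

Therefore the answer is 2/3.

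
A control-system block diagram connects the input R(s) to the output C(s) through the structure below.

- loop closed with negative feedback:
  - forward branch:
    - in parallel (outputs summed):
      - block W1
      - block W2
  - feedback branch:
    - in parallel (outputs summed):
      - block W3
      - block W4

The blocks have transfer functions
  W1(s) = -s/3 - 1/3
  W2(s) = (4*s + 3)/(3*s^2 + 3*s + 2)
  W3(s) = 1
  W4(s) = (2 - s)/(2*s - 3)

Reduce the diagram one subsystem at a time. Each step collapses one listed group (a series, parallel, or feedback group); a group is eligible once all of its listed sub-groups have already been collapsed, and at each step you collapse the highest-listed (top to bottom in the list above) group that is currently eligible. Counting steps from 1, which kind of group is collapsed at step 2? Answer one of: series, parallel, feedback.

(1) parallel reduction of W1, W2
(2) parallel reduction of W3, W4
(3) reduce the feedback loop with forward (W1+W2) and return (W3+W4)
So the answer for step 2 is parallel.

Final answer: parallel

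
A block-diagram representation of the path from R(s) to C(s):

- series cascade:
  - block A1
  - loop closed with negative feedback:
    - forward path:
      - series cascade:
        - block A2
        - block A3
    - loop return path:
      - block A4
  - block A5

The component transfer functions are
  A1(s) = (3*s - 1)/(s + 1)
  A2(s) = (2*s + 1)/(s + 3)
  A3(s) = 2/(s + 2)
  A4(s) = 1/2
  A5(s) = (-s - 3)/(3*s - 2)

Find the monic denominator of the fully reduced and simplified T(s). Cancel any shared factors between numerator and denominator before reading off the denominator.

Step 1. series reduction of A2, A3 gives (4*s + 2)/(s^2 + 5*s + 6)
Step 2. close the feedback loop around (A2*A3), A4 gives (4*s + 2)/(s^2 + 7*s + 7)
Step 3. reduce the series chain A1, [(A2*A3)/(1+(A2*A3)*A4)], A5 gives (-12*s^3 - 38*s^2 - 4*s + 6)/(3*s^4 + 22*s^3 + 26*s^2 - 7*s - 14)
The result of step 3 is T(s) in lowest terms. Its denominator has leading coefficient 3; dividing the denominator through by 3 makes it monic.

Hence the answer: s^4 + 22*s^3/3 + 26*s^2/3 - 7*s/3 - 14/3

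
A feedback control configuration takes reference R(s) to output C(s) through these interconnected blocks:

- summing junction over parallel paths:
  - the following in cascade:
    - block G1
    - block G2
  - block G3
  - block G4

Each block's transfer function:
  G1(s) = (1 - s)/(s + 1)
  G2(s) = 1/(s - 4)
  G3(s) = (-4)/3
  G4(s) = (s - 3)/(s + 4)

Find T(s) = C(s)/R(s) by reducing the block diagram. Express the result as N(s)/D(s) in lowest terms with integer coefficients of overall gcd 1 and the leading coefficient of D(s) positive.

Step 1: combine G1, G2 in series -> (1 - s)/(s^2 - 3*s - 4)
Step 2: parallel reduction of (G1*G2), G3, G4, which is the overall transfer function T(s) = C(s)/R(s) in lowest terms

Hence the answer: (-s^3 - 25*s^2 + 70*s + 112)/(3*s^3 + 3*s^2 - 48*s - 48)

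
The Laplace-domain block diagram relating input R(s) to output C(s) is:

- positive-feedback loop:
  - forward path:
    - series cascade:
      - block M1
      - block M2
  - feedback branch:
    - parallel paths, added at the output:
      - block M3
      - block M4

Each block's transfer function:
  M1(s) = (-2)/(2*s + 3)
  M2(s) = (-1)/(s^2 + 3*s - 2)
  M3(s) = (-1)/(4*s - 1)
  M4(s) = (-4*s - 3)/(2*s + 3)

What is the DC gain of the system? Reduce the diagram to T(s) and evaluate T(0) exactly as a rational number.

Step 1: multiply M1, M2 (series) gives 2/(2*s^3 + 9*s^2 + 5*s - 6)
Step 2: reduce the parallel group M3, M4 gives (-16*s^2 - 10*s)/(8*s^2 + 10*s - 3)
Step 3: close the feedback loop around (M1*M2), (M3+M4) gives (16*s^2 + 20*s - 6)/(16*s^5 + 92*s^4 + 124*s^3 + 7*s^2 - 55*s + 18)
Evaluating the step-3 result (the overall T(s)) at s = 0 gives T(0) = -6/18 = -1/3.

Answer: -1/3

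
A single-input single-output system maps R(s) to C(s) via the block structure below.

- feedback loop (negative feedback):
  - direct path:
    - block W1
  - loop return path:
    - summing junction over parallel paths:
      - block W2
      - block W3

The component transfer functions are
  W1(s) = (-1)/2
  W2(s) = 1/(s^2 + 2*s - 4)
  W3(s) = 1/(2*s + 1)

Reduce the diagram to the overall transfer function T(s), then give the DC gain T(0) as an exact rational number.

Reducing step by step:

Step 1 - parallel reduction of W2, W3; result (s^2 + 4*s - 3)/(2*s^3 + 5*s^2 - 6*s - 4)
Step 2 - apply the feedback formula to W1, (W2+W3); result (-2*s^3 - 5*s^2 + 6*s + 4)/(4*s^3 + 9*s^2 - 16*s - 5)
Evaluating the step-2 result (the overall T(s)) at s = 0 gives T(0) = 4/(-5) = -4/5.

Answer: -4/5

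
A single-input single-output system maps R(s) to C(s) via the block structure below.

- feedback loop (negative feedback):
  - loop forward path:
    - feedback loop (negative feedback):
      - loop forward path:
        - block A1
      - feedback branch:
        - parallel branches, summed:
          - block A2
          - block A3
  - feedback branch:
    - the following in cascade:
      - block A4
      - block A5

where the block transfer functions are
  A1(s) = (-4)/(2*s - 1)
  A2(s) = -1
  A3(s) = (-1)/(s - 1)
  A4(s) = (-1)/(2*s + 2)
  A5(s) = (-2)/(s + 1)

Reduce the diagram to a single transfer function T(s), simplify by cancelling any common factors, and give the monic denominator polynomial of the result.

1. reduce the parallel group A2, A3 gives (-s)/(s - 1)
2. reduce the feedback loop with forward A1 and return (A2+A3) gives (4 - 4*s)/(2*s^2 + s + 1)
3. cascade A4, A5 gives 1/(s^2 + 2*s + 1)
4. collapse the loop ([A1/(1+A1*(A2+A3))] forward, (A4*A5) return) gives (-4*s^3 - 4*s^2 + 4*s + 4)/(2*s^4 + 5*s^3 + 5*s^2 - s + 5)
No further cancellation is possible in the step-4 result, so that is T(s). Its denominator becomes monic after dividing by the leading coefficient 2.

Therefore the answer is s^4 + 5*s^3/2 + 5*s^2/2 - s/2 + 5/2.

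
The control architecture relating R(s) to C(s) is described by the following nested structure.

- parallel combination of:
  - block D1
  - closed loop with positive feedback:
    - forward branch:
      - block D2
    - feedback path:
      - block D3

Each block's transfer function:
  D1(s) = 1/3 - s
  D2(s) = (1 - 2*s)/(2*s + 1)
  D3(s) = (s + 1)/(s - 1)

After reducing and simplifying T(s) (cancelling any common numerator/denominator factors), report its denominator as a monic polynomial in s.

Step 1. collapse the loop (D2 forward, D3 return), giving (-2*s^2 + 3*s - 1)/(4*s^2 - 2)
Step 2. sum the parallel branches D1, [D2/(1-D2*D3)], giving (-12*s^3 - 2*s^2 + 15*s - 5)/(12*s^2 - 6)
The result of step 2 is T(s) in lowest terms. Its denominator has leading coefficient 12; dividing the denominator through by 12 makes it monic.

Answer: s^2 - 1/2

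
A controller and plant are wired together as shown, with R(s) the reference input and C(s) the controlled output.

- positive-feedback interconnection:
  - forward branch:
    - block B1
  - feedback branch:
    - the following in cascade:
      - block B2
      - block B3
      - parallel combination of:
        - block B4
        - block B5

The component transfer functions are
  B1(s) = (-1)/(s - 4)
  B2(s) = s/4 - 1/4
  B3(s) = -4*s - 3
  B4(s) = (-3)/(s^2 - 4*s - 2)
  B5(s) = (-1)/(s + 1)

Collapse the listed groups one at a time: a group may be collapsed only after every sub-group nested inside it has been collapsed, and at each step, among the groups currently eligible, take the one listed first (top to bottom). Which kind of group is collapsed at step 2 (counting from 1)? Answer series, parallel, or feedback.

[1] add B4, B5 (parallel)
[2] combine B2, B3, (B4+B5) in series
[3] apply the feedback formula to B1, (B2*B3*(B4+B5))
So the answer for step 2 is series.

Therefore the answer is series.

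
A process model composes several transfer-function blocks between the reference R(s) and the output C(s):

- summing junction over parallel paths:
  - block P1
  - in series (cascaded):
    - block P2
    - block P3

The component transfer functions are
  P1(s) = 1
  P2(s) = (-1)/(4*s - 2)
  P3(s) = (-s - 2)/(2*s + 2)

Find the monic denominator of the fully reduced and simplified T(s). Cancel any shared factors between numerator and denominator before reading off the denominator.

First reduce the diagram to T(s).

Step 1. cascade P2, P3, giving (s + 2)/(8*s^2 + 4*s - 4)
Step 2. reduce the parallel group P1, (P2*P3), giving (8*s^2 + 5*s - 2)/(8*s^2 + 4*s - 4)
No further cancellation is possible in the step-2 result, so that is T(s). Its denominator becomes monic after dividing by the leading coefficient 8.

Answer: s^2 + s/2 - 1/2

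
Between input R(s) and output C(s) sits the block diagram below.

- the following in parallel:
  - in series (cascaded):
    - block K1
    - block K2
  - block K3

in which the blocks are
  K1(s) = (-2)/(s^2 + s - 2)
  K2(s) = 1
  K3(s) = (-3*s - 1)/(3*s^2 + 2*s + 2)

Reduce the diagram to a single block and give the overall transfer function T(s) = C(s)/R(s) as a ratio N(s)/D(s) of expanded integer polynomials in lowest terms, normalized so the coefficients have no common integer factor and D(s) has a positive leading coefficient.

(1) combine K1, K2 in series gives (-2)/(s^2 + s - 2)
(2) combine (K1*K2), K3 in parallel, which is the overall transfer function T(s) = C(s)/R(s) in lowest terms

Hence the answer: (-3*s^3 - 10*s^2 + s - 2)/(3*s^4 + 5*s^3 - 2*s^2 - 2*s - 4)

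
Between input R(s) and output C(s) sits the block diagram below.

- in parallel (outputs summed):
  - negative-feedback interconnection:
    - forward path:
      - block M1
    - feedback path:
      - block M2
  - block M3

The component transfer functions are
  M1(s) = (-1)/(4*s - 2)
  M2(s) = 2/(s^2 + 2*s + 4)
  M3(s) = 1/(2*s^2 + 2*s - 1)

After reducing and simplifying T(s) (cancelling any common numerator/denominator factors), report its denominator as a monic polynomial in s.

Step 1. apply the feedback formula to M1, M2: (-s^2 - 2*s - 4)/(4*s^3 + 6*s^2 + 12*s - 10)
Step 2. combine [M1/(1+M1*M2)], M3 in parallel: (-2*s^4 - 2*s^3 - 5*s^2 + 6*s - 6)/(8*s^5 + 20*s^4 + 32*s^3 - 2*s^2 - 32*s + 10)
Step 2 gives the fully reduced T(s), with no common factor left to cancel. The denominator's leading coefficient is 8, so divide each of its coefficients by 8 to get the monic form.

Therefore the answer is s^5 + 5*s^4/2 + 4*s^3 - s^2/4 - 4*s + 5/4.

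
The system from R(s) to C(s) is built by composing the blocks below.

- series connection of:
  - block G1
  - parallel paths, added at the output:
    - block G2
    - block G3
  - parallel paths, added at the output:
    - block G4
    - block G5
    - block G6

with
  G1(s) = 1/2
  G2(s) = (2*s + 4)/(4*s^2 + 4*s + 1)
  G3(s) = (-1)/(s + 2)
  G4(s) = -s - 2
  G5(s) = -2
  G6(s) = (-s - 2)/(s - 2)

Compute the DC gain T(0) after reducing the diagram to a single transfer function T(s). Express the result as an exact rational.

Answer: -21/4

Working:
1. sum the parallel branches G2, G3, giving (-2*s^2 + 4*s + 7)/(4*s^3 + 12*s^2 + 9*s + 2)
2. combine G4, G5, G6 in parallel, giving (-s^2 - 3*s + 6)/(s - 2)
3. series reduction of G1, (G2+G3), (G4+G5+G6), giving (2*s^4 + 2*s^3 - 31*s^2 + 3*s + 42)/(8*s^4 + 8*s^3 - 30*s^2 - 32*s - 8)
That last expression is T(s); at s = 0 only the constant terms survive, so T(0) = 42/(-8) = -21/4.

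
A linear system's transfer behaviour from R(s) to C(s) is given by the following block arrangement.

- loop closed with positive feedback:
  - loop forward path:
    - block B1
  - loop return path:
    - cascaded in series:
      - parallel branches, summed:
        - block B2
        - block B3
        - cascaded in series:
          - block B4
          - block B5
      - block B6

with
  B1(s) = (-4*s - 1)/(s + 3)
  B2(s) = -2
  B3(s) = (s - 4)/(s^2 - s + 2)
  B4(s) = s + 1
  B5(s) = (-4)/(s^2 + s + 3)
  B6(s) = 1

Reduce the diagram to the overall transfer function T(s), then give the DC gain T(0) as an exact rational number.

1. multiply B4, B5 (series) = (-4*s - 4)/(s^2 + s + 3)
2. add B2, B3, (B4*B5) (parallel) = (-2*s^4 - 3*s^3 - 11*s^2 - 3*s - 32)/(s^4 + 4*s^2 - s + 6)
3. reduce the series chain (B2+B3+(B4*B5)), B6 = (-2*s^4 - 3*s^3 - 11*s^2 - 3*s - 32)/(s^4 + 4*s^2 - s + 6)
4. apply the feedback formula to B1, ((B2+B3+(B4*B5))*B6) = (4*s^5 + s^4 + 16*s^3 + 23*s + 6)/(7*s^5 + 11*s^4 + 43*s^3 + 12*s^2 + 128*s + 14)
The step-4 result is T(s). Setting s = 0: T(0) = 6/14 = 3/7.

Hence the answer: 3/7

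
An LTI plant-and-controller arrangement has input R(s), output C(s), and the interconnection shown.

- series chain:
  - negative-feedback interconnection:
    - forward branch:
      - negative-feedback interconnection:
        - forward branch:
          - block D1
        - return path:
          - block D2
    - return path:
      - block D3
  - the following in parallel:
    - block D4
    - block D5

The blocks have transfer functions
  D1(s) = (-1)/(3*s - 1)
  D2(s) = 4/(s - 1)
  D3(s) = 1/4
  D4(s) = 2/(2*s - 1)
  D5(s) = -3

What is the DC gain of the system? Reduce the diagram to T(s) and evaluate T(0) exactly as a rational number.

First reduce the diagram to T(s).

Step 1: reduce the feedback loop with forward D1 and return D2; result (1 - s)/(3*s^2 - 4*s - 3)
Step 2: feedback reduction of [D1/(1+D1*D2)], D3; result (4 - 4*s)/(12*s^2 - 17*s - 11)
Step 3: sum the parallel branches D4, D5; result (5 - 6*s)/(2*s - 1)
Step 4: cascade [[D1/(1+D1*D2)]/(1+[D1/(1+D1*D2)]*D3)], (D4+D5); result (24*s^2 - 44*s + 20)/(24*s^3 - 46*s^2 - 5*s + 11)
DC gain: substitute s = 0 into T(s) from step 4: T(0) = 20/11.

Answer: 20/11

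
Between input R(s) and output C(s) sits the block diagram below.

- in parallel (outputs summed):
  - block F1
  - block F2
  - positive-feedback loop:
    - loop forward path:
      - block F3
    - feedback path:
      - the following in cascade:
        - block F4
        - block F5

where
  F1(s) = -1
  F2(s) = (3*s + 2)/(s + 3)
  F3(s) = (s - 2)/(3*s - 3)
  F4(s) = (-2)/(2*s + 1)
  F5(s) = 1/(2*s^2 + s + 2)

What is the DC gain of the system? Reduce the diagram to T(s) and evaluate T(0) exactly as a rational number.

Step 1 - combine F4, F5 in series: (-2)/(4*s^3 + 4*s^2 + 5*s + 2)
Step 2 - apply the feedback formula to F3, (F4*F5): (4*s^4 - 4*s^3 - 3*s^2 - 8*s - 4)/(12*s^4 + 3*s^2 - 7*s - 10)
Step 3 - parallel reduction of F1, F2, [F3/(1-F3*(F4*F5))]: (28*s^5 - 4*s^4 - 9*s^3 - 34*s^2 - 41*s - 2)/(12*s^5 + 36*s^4 + 3*s^3 + 2*s^2 - 31*s - 30)
Evaluating the step-3 result (the overall T(s)) at s = 0 gives T(0) = -2/(-30) = 1/15.

Final answer: 1/15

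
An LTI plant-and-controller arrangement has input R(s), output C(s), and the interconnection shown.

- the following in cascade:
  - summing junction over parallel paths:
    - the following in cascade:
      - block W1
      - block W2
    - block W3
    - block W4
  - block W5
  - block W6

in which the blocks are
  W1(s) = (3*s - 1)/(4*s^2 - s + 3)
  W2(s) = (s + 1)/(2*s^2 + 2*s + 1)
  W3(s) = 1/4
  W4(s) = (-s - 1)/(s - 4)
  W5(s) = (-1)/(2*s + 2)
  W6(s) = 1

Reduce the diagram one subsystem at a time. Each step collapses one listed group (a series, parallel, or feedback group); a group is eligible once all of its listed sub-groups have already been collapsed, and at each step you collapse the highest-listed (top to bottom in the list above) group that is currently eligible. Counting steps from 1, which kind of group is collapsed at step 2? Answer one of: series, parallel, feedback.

Reducing step by step:

Step 1 - series reduction of W1, W2
Step 2 - sum the parallel branches (W1*W2), W3, W4
Step 3 - series reduction of ((W1*W2)+W3+W4), W5, W6
So the answer for step 2 is parallel.

Answer: parallel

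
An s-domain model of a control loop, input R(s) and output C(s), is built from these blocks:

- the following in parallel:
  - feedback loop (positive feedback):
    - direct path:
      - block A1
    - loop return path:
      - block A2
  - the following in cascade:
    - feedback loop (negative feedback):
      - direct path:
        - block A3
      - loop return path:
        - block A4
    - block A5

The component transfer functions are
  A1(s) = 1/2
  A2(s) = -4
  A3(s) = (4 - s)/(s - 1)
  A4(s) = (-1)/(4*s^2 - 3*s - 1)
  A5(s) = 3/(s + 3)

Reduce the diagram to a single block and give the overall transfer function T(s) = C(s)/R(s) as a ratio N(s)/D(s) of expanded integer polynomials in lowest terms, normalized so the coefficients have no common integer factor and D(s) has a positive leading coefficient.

Answer: (4*s^4 - 67*s^3 + 324*s^2 - 192*s - 81)/(24*s^4 + 30*s^3 - 108*s^2 + 36*s - 54)

Working:
Step 1 - reduce the feedback loop with forward A1 and return A2 = 1/6
Step 2 - feedback reduction of A3, A4 = (-4*s^3 + 19*s^2 - 11*s - 4)/(4*s^3 - 7*s^2 + 3*s - 3)
Step 3 - combine [A3/(1+A3*A4)], A5 in series = (-12*s^3 + 57*s^2 - 33*s - 12)/(4*s^4 + 5*s^3 - 18*s^2 + 6*s - 9)
Step 4 - sum the parallel branches [A1/(1-A1*A2)], ([A3/(1+A3*A4)]*A5) - this is the overall T(s), already in the required normalized form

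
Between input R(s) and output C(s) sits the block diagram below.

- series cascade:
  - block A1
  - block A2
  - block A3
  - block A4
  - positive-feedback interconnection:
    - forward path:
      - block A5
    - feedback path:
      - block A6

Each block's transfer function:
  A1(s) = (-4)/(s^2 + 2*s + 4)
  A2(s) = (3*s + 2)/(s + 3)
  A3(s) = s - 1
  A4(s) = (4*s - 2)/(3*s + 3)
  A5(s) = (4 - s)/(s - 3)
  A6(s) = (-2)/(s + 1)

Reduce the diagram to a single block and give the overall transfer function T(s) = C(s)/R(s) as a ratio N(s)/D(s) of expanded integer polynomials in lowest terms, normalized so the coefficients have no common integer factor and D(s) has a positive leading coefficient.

First reduce the diagram to T(s).

1. feedback reduction of A5, A6 gives (-s^2 + 3*s + 4)/(s^2 - 4*s + 5)
2. multiply A1, A2, A3, A4, [A5/(1-A5*A6)] (series), giving the overall T(s)

Answer: (48*s^4 - 232*s^3 + 136*s^2 + 112*s - 64)/(3*s^5 + 3*s^4 - 15*s^3 - 9*s^2 + 6*s + 180)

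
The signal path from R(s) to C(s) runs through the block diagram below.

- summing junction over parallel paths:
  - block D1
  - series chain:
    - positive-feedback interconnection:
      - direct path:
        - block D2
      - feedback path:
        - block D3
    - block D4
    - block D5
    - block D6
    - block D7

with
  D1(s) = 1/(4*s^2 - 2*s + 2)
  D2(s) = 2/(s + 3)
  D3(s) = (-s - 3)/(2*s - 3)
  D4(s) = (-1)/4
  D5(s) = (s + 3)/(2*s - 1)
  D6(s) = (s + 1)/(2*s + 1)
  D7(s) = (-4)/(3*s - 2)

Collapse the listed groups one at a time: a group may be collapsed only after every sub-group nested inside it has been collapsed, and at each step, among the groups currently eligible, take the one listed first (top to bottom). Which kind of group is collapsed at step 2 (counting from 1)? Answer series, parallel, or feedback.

Step 1. close the feedback loop around D2, D3
Step 2. reduce the series chain [D2/(1-D2*D3)], D4, D5, D6, D7
Step 3. reduce the parallel group D1, ([D2/(1-D2*D3)]*D4*D5*D6*D7)
The group at step 2 is a series group.

Final answer: series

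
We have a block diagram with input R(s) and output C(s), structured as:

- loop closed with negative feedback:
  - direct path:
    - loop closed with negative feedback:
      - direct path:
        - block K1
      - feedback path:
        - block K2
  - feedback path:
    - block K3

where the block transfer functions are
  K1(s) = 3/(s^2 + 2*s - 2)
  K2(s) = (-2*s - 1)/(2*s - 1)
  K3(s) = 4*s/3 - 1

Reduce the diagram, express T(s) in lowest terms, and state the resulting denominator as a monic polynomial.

[1] close the feedback loop around K1, K2, giving (6*s - 3)/(2*s^3 + 3*s^2 - 12*s - 1)
[2] reduce the feedback loop with forward [K1/(1+K1*K2)] and return K3, giving (6*s - 3)/(2*s^3 + 11*s^2 - 22*s + 2)
The result of step 2 is T(s) in lowest terms. Its denominator has leading coefficient 2; dividing the denominator through by 2 makes it monic.

Therefore the answer is s^3 + 11*s^2/2 - 11*s + 1.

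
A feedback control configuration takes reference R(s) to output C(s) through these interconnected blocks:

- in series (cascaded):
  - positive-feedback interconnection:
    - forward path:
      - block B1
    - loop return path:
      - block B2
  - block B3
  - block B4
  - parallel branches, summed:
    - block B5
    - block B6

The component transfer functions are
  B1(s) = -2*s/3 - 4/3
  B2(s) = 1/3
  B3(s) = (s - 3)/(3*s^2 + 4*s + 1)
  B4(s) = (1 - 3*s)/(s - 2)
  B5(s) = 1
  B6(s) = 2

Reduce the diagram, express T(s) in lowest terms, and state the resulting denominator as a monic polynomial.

Reducing step by step:

Step 1: feedback reduction of B1, B2: (-6*s - 12)/(2*s + 13)
Step 2: sum the parallel branches B5, B6: 3
Step 3: series reduction of [B1/(1-B1*B2)], B3, B4, (B5+B6): (54*s^3 - 72*s^2 - 306*s + 108)/(6*s^4 + 35*s^3 - 40*s^2 - 95*s - 26)
That last expression is T(s), already simplified. Scaling its denominator by 1/6 (the reciprocal of the leading coefficient) yields the monic denominator.

Answer: s^4 + 35*s^3/6 - 20*s^2/3 - 95*s/6 - 13/3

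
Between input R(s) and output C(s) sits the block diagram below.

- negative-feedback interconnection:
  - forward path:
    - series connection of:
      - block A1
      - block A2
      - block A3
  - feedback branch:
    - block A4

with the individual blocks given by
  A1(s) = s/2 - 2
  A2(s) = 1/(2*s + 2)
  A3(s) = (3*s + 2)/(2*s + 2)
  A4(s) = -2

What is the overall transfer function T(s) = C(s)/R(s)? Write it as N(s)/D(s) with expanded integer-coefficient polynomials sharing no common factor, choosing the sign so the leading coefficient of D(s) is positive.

Answer: (3*s^2 - 10*s - 8)/(2*s^2 + 36*s + 24)

Working:
1. combine A1, A2, A3 in series, giving (3*s^2 - 10*s - 8)/(8*s^2 + 16*s + 8)
2. reduce the feedback loop with forward (A1*A2*A3) and return A4 - this is the overall T(s), already in the required normalized form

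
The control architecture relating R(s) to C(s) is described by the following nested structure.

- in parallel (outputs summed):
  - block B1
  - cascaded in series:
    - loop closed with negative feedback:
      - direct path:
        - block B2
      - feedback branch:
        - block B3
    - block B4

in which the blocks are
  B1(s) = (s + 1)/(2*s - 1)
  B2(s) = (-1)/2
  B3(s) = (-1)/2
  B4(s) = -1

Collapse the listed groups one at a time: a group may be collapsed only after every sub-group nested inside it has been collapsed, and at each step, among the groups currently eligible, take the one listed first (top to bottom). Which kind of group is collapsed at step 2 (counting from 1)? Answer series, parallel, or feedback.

Answer: series

Working:
Step 1 - apply the feedback formula to B2, B3
Step 2 - cascade [B2/(1+B2*B3)], B4
Step 3 - combine B1, ([B2/(1+B2*B3)]*B4) in parallel
At step 2 the group reduced is series.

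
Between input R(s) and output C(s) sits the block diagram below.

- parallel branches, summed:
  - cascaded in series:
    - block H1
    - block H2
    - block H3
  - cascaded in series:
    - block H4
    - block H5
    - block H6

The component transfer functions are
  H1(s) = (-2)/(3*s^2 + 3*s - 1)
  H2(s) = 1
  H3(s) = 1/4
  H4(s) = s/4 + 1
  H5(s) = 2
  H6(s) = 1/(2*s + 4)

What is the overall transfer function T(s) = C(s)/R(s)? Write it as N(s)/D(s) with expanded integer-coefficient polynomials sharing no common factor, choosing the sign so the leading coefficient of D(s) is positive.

Answer: (3*s^3 + 15*s^2 + 9*s - 8)/(12*s^3 + 36*s^2 + 20*s - 8)

Working:
(1) combine H1, H2, H3 in series = (-1)/(6*s^2 + 6*s - 2)
(2) series reduction of H4, H5, H6 = (s + 4)/(4*s + 8)
(3) add (H1*H2*H3), (H4*H5*H6) (parallel); the result is T(s) itself (integer coefficients, no common factor, positive leading denominator coefficient)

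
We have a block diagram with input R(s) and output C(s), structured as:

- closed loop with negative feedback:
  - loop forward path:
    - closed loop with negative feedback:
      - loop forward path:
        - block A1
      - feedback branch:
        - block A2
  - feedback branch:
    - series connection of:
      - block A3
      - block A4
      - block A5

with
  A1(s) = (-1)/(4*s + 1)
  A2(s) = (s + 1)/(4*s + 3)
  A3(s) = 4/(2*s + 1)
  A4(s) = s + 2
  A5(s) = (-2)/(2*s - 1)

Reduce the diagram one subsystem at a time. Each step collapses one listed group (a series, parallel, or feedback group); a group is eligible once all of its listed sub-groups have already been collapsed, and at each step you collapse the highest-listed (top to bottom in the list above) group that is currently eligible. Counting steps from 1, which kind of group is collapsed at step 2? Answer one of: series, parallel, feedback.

[1] apply the feedback formula to A1, A2
[2] combine A3, A4, A5 in series
[3] collapse the loop ([A1/(1+A1*A2)] forward, (A3*A4*A5) return)
At step 2 the group reduced is series.

Therefore the answer is series.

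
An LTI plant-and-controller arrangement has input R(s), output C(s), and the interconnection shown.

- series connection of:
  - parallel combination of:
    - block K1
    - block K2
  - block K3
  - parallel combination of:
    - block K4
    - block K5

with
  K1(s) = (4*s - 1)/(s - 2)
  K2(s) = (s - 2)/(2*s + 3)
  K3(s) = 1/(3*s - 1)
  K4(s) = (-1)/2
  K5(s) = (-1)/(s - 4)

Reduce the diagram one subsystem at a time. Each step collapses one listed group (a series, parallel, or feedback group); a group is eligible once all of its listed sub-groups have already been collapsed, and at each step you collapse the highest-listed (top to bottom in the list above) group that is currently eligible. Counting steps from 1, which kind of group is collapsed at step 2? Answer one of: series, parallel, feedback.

(1) add K1, K2 (parallel)
(2) add K4, K5 (parallel)
(3) combine (K1+K2), K3, (K4+K5) in series
Step 2 collapses a parallel group.

Therefore the answer is parallel.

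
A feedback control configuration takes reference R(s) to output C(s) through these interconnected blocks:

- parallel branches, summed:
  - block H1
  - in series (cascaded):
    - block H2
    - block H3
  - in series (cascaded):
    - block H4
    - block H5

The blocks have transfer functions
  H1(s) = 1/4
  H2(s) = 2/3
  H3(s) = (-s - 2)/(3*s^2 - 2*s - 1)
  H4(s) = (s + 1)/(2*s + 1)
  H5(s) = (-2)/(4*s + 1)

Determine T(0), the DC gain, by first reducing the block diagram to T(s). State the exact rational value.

1. cascade H2, H3, giving (-2*s - 4)/(9*s^2 - 6*s - 3)
2. combine H4, H5 in series, giving (-2*s - 2)/(8*s^2 + 6*s + 1)
3. parallel reduction of H1, (H2*H3), (H4*H5), giving (72*s^4 - 130*s^3 - 251*s^2 - 56*s + 5)/(288*s^4 + 24*s^3 - 204*s^2 - 96*s - 12)
DC gain: substitute s = 0 into T(s) from step 3: T(0) = 5/(-12) = -5/12.

Therefore the answer is -5/12.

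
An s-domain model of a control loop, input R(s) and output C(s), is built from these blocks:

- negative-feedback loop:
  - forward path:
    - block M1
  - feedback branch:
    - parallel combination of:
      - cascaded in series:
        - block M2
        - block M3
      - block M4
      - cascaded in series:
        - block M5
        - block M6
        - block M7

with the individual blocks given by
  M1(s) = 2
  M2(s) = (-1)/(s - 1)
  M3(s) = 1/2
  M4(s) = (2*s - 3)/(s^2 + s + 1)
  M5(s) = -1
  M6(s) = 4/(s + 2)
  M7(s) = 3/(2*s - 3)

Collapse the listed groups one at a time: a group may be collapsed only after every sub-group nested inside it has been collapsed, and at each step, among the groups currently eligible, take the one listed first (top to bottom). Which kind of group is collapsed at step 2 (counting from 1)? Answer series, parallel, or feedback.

(1) combine M2, M3 in series
(2) series reduction of M5, M6, M7
(3) sum the parallel branches (M2*M3), M4, (M5*M6*M7)
(4) collapse the loop (M1 forward, ((M2*M3)+M4+(M5*M6*M7)) return)
The group at step 2 is a series group.

Hence the answer: series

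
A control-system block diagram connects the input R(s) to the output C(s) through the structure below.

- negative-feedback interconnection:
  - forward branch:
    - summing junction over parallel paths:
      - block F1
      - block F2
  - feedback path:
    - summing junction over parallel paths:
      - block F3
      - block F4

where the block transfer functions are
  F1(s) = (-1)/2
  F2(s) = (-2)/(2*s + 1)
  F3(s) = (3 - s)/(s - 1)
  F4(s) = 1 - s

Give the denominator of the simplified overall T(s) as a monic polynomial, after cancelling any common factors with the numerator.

Answer: s^3 + 7*s^2/2 - 11*s/2 - 6

Working:
Step 1 - combine F1, F2 in parallel; result (-2*s - 5)/(4*s + 2)
Step 2 - add F3, F4 (parallel); result (-s^2 + s + 2)/(s - 1)
Step 3 - reduce the feedback loop with forward (F1+F2) and return (F3+F4); result (-2*s^2 - 3*s + 5)/(2*s^3 + 7*s^2 - 11*s - 12)
Step 3 gives the fully reduced T(s), with no common factor left to cancel. The denominator's leading coefficient is 2, so divide each of its coefficients by 2 to get the monic form.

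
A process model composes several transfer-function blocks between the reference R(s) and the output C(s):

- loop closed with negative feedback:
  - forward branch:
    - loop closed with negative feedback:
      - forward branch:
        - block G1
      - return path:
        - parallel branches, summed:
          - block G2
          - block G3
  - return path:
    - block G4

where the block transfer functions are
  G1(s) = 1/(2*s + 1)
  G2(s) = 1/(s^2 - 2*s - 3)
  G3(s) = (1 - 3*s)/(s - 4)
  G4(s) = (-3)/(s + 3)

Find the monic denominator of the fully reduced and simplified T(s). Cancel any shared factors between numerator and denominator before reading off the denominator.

First reduce the diagram to T(s).

(1) add G2, G3 (parallel) -> (-3*s^3 + 7*s^2 + 8*s - 7)/(s^3 - 6*s^2 + 5*s + 12)
(2) close the feedback loop around G1, (G2+G3) -> (s^3 - 6*s^2 + 5*s + 12)/(2*s^4 - 14*s^3 + 11*s^2 + 37*s + 5)
(3) apply the feedback formula to [G1/(1+G1*(G2+G3))], G4 -> (s^4 - 3*s^3 - 13*s^2 + 27*s + 36)/(2*s^5 - 8*s^4 - 34*s^3 + 88*s^2 + 101*s - 21)
Step 3 gives the fully reduced T(s), with no common factor left to cancel. The denominator's leading coefficient is 2, so divide each of its coefficients by 2 to get the monic form.

Answer: s^5 - 4*s^4 - 17*s^3 + 44*s^2 + 101*s/2 - 21/2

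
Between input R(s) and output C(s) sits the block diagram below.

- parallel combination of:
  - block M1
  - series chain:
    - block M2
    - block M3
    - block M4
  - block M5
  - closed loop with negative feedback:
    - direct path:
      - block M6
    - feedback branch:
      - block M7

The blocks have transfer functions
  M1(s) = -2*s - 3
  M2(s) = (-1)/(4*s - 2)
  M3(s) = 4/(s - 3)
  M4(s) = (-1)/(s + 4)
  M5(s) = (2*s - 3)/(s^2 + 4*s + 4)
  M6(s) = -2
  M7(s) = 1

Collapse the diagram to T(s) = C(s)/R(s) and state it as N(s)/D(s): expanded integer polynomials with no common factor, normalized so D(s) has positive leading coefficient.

Reducing step by step:

Step 1. cascade M2, M3, M4; result 2/(2*s^3 + s^2 - 25*s + 12)
Step 2. collapse the loop (M6 forward, M7 return); result 2
Step 3. add M1, (M2*M3*M4), M5, [M6/(1+M6*M7)] (parallel), which is the overall transfer function T(s) = C(s)/R(s) in lowest terms

Answer: (-4*s^6 - 20*s^5 + 21*s^4 + 177*s^3 + 137*s^2 + 63*s - 76)/(2*s^5 + 9*s^4 - 13*s^3 - 84*s^2 - 52*s + 48)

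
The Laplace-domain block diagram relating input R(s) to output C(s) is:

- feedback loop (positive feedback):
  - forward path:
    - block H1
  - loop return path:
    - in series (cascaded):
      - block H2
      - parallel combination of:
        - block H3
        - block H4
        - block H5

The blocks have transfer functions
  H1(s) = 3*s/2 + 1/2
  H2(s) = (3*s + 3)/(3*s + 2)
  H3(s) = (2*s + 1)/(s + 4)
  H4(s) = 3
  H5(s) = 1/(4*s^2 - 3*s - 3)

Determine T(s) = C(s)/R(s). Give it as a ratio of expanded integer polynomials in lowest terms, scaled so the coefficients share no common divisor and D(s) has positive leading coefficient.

[1] reduce the parallel group H3, H4, H5: (20*s^3 + 37*s^2 - 53*s - 35)/(4*s^3 + 13*s^2 - 15*s - 12)
[2] reduce the series chain H2, (H3+H4+H5): (60*s^4 + 171*s^3 - 48*s^2 - 264*s - 105)/(12*s^4 + 47*s^3 - 19*s^2 - 66*s - 24)
[3] feedback reduction of H1, (H2*(H3+H4+H5)): this yields T(s), and no further normalization is needed

Therefore the answer is (-36*s^5 - 153*s^4 + 10*s^3 + 217*s^2 + 138*s + 24)/(180*s^5 + 549*s^4 - 67*s^3 - 802*s^2 - 447*s - 57).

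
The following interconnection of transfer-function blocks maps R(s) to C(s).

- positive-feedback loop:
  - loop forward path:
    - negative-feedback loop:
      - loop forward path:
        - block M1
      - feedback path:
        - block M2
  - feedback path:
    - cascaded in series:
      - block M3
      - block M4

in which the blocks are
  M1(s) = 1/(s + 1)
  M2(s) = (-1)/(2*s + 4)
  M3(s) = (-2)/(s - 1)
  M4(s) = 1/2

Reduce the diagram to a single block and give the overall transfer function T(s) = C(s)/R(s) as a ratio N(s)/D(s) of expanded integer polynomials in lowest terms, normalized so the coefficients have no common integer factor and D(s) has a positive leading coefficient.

First reduce the diagram to T(s).

Step 1. feedback reduction of M1, M2 gives (2*s + 4)/(2*s^2 + 6*s + 3)
Step 2. multiply M3, M4 (series) gives (-1)/(s - 1)
Step 3. reduce the feedback loop with forward [M1/(1+M1*M2)] and return (M3*M4), which is the overall transfer function T(s) = C(s)/R(s) in lowest terms

Answer: (2*s^2 + 2*s - 4)/(2*s^3 + 4*s^2 - s + 1)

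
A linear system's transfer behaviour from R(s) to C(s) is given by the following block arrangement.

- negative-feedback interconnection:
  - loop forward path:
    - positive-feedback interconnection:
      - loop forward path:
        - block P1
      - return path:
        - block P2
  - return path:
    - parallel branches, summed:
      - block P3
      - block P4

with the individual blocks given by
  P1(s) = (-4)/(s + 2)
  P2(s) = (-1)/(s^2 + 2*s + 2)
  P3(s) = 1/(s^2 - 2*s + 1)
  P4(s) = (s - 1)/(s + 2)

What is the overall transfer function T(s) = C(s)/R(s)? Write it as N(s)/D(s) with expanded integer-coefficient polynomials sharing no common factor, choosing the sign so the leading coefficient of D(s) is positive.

(1) feedback reduction of P1, P2, giving (-4*s^2 - 8*s - 8)/(s^3 + 4*s^2 + 6*s)
(2) sum the parallel branches P3, P4, giving (s^3 - 3*s^2 + 4*s + 1)/(s^3 - 3*s + 2)
(3) apply the feedback formula to [P1/(1-P1*P2)], (P3+P4); the result is T(s) itself (integer coefficients, no common factor, positive leading denominator coefficient)

Hence the answer: (-4*s^5 - 8*s^4 + 4*s^3 + 16*s^2 + 8*s - 16)/(s^6 + 7*s^4 - 10*s^3 - 22*s^2 - 28*s - 8)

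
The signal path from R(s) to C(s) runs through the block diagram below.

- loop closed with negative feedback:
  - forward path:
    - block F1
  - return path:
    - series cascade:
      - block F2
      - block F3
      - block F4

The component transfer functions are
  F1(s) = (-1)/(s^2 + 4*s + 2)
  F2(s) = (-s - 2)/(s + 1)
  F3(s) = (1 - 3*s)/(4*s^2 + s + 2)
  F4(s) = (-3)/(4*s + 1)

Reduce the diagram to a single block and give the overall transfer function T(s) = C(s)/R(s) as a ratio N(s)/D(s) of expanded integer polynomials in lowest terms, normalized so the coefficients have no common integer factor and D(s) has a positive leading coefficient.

Step 1 - reduce the series chain F2, F3, F4 = (-9*s^2 - 15*s + 6)/(16*s^4 + 24*s^3 + 17*s^2 + 11*s + 2)
Step 2 - feedback reduction of F1, (F2*F3*F4) - this is the overall T(s), already in the required normalized form

Answer: (-16*s^4 - 24*s^3 - 17*s^2 - 11*s - 2)/(16*s^6 + 88*s^5 + 145*s^4 + 127*s^3 + 89*s^2 + 45*s - 2)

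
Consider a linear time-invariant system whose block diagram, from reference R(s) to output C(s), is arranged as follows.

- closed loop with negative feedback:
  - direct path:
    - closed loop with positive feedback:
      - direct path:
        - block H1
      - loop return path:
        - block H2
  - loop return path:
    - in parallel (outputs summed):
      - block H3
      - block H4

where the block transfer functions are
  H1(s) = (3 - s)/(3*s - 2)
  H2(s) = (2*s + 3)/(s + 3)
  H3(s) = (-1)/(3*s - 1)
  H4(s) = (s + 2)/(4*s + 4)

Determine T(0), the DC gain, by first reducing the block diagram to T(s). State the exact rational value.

First reduce the diagram to T(s).

1. close the feedback loop around H1, H2 = (9 - s^2)/(5*s^2 + 4*s - 15)
2. parallel reduction of H3, H4 = (3*s^2 + s - 6)/(12*s^2 + 8*s - 4)
3. close the feedback loop around [H1/(1-H1*H2)], (H3+H4) = (-12*s^4 - 8*s^3 + 112*s^2 + 72*s - 36)/(57*s^4 + 87*s^3 - 135*s^2 - 127*s + 6)
That last expression is T(s); at s = 0 only the constant terms survive, so T(0) = -36/6 = -6.

Answer: -6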